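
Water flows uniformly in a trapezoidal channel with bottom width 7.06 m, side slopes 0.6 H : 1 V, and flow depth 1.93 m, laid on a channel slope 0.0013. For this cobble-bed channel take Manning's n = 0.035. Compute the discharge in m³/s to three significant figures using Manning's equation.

A = (b + z·y)·y = (7.06 + 0.6×1.93)×1.93 = 15.86 m²
P = b + 2y√(1+z²) = 7.06 + 2×1.93×√(1+0.6²) = 11.56 m
R = A/P = 15.86/11.56 = 1.372 m
Q = (1/n)·A·R^(2/3)·S^(1/2) = (1/0.035) × 15.86 × 1.372^(2/3) × 0.0013^(1/2) = 20.17 m³/s

20.2 m³/s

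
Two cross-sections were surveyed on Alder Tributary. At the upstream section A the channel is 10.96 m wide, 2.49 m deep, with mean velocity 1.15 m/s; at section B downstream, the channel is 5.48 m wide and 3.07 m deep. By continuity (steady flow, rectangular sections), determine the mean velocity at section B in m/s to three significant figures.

1.87 m/s

Q = A₁V₁ = (10.96×2.49) × 1.15 = 31.38 m³/s
A₂ = 5.48 × 3.07 = 16.82 m²
V₂ = Q/A₂ = 31.38/16.82 = 1.865 m/s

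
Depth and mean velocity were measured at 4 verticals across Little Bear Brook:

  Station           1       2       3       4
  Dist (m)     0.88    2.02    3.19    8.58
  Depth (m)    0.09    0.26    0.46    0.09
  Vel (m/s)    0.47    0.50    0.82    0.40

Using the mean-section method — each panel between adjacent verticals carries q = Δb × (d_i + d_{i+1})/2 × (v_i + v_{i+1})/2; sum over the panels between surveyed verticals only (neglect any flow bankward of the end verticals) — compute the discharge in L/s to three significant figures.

Panel 1-2: Δb = 1.14 m, d̄ = (0.09+0.26)/2 = 0.175, v̄ = (0.47+0.50)/2 = 0.485 → q = 1.14×0.175×0.485 = 0.09676 m³/s
Panel 2-3: Δb = 1.17 m, d̄ = (0.26+0.46)/2 = 0.36, v̄ = (0.50+0.82)/2 = 0.66 → q = 1.17×0.36×0.66 = 0.2780 m³/s
Panel 3-4: Δb = 5.39 m, d̄ = (0.46+0.09)/2 = 0.275, v̄ = (0.82+0.40)/2 = 0.61 → q = 5.39×0.275×0.61 = 0.9042 m³/s
Q = Σ q = 1.279 m³/s
= 1.279 × 1000 = 1279 L/s

1280 L/s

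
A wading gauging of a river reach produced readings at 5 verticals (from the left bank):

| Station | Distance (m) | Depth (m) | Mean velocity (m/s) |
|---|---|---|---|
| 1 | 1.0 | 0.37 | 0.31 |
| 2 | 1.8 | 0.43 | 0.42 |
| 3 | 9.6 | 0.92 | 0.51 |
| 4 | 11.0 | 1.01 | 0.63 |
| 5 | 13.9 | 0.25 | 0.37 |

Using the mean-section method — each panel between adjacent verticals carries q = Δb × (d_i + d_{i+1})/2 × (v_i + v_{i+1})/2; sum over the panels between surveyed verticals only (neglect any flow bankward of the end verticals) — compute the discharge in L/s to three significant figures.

4250 L/s

Panel 1-2: Δb = 0.8 m, d̄ = (0.37+0.43)/2 = 0.4, v̄ = (0.31+0.42)/2 = 0.365 → q = 0.8×0.4×0.365 = 0.1168 m³/s
Panel 2-3: Δb = 7.8 m, d̄ = (0.43+0.92)/2 = 0.675, v̄ = (0.42+0.51)/2 = 0.465 → q = 7.8×0.675×0.465 = 2.448 m³/s
Panel 3-4: Δb = 1.4 m, d̄ = (0.92+1.01)/2 = 0.965, v̄ = (0.51+0.63)/2 = 0.57 → q = 1.4×0.965×0.57 = 0.7701 m³/s
Panel 4-5: Δb = 2.9 m, d̄ = (1.01+0.25)/2 = 0.63, v̄ = (0.63+0.37)/2 = 0.5 → q = 2.9×0.63×0.5 = 0.9135 m³/s
Q = Σ q = 4.249 m³/s
= 4.249 × 1000 = 4249 L/s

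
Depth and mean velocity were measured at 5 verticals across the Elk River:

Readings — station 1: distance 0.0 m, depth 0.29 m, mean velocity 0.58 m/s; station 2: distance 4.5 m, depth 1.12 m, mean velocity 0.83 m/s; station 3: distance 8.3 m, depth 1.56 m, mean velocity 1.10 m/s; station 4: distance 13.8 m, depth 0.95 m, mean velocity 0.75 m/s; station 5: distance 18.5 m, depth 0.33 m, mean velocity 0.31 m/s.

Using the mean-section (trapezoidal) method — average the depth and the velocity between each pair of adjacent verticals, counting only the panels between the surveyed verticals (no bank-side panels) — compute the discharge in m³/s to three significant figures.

15.1 m³/s

Panel 1-2: Δb = 4.5 m, d̄ = (0.29+1.12)/2 = 0.705, v̄ = (0.58+0.83)/2 = 0.705 → q = 4.5×0.705×0.705 = 2.237 m³/s
Panel 2-3: Δb = 3.8 m, d̄ = (1.12+1.56)/2 = 1.34, v̄ = (0.83+1.10)/2 = 0.965 → q = 3.8×1.34×0.965 = 4.914 m³/s
Panel 3-4: Δb = 5.5 m, d̄ = (1.56+0.95)/2 = 1.255, v̄ = (1.10+0.75)/2 = 0.925 → q = 5.5×1.255×0.925 = 6.385 m³/s
Panel 4-5: Δb = 4.7 m, d̄ = (0.95+0.33)/2 = 0.64, v̄ = (0.75+0.31)/2 = 0.53 → q = 4.7×0.64×0.53 = 1.594 m³/s
Q = Σ q = 15.13 m³/s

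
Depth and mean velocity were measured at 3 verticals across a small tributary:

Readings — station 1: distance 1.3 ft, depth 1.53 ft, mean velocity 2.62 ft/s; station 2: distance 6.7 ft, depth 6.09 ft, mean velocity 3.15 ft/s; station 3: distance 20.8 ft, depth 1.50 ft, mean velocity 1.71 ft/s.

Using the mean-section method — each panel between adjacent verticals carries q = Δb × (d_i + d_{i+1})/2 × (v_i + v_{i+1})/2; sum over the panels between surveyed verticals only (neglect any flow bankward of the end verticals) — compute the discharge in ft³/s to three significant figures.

189 ft³/s

Panel 1-2: Δb = 5.4 ft, d̄ = (1.53+6.09)/2 = 3.81, v̄ = (2.62+3.15)/2 = 2.885 → q = 5.4×3.81×2.885 = 59.36 ft³/s
Panel 2-3: Δb = 14.1 ft, d̄ = (6.09+1.50)/2 = 3.795, v̄ = (3.15+1.71)/2 = 2.43 → q = 14.1×3.795×2.43 = 130.0 ft³/s
Q = Σ q = 189.4 ft³/s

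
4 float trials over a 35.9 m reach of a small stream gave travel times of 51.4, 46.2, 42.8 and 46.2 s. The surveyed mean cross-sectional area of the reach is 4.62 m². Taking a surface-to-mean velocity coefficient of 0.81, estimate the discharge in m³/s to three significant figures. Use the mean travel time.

2.88 m³/s

t̄ = (51.4 + 46.2 + 42.8 + 46.2) / 4 = 46.65 s
v_surface = L / t̄ = 35.9 / 46.65 = 0.7696 m/s
v_mean = 0.81 × 0.7696 = 0.6233 m/s
Q = A × v_mean = 4.62 × 0.6233 = 2.880 m³/s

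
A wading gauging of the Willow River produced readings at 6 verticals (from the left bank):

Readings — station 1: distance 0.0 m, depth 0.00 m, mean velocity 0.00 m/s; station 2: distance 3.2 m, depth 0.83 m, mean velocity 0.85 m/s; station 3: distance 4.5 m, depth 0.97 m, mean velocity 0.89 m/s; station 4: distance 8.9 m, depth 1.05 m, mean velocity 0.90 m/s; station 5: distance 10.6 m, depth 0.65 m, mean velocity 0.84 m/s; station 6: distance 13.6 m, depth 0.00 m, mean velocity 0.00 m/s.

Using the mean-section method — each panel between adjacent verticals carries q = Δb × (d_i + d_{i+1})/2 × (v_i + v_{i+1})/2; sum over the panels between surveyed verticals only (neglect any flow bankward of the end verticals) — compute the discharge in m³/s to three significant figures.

7.23 m³/s

Panel 1-2: Δb = 3.2 m, d̄ = (0.00+0.83)/2 = 0.415, v̄ = (0.00+0.85)/2 = 0.425 → q = 3.2×0.415×0.425 = 0.5644 m³/s
Panel 2-3: Δb = 1.3 m, d̄ = (0.83+0.97)/2 = 0.9, v̄ = (0.85+0.89)/2 = 0.87 → q = 1.3×0.9×0.87 = 1.018 m³/s
Panel 3-4: Δb = 4.4 m, d̄ = (0.97+1.05)/2 = 1.01, v̄ = (0.89+0.90)/2 = 0.895 → q = 4.4×1.01×0.895 = 3.977 m³/s
Panel 4-5: Δb = 1.7 m, d̄ = (1.05+0.65)/2 = 0.85, v̄ = (0.90+0.84)/2 = 0.87 → q = 1.7×0.85×0.87 = 1.257 m³/s
Panel 5-6: Δb = 3 m, d̄ = (0.65+0.00)/2 = 0.325, v̄ = (0.84+0.00)/2 = 0.42 → q = 3×0.325×0.42 = 0.4095 m³/s
Q = Σ q = 7.226 m³/s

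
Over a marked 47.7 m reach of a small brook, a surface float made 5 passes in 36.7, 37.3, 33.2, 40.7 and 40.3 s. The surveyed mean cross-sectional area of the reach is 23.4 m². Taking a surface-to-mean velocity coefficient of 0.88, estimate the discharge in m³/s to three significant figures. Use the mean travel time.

26.1 m³/s

t̄ = (36.7 + 37.3 + 33.2 + 40.7 + 40.3) / 5 = 37.64 s
v_surface = L / t̄ = 47.7 / 37.64 = 1.267 m/s
v_mean = 0.88 × 1.267 = 1.115 m/s
Q = A × v_mean = 23.4 × 1.115 = 26.10 m³/s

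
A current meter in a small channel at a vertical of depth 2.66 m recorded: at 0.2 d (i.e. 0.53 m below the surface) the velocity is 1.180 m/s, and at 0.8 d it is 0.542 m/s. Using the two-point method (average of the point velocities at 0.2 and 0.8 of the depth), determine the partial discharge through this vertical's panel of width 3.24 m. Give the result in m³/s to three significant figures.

7.42 m³/s

v̄ = (1.180 + 0.542) / 2 = 0.8610 m/s
q = v̄ × d × w = 0.8610 × 2.66 × 3.24 = 7.420 m³/s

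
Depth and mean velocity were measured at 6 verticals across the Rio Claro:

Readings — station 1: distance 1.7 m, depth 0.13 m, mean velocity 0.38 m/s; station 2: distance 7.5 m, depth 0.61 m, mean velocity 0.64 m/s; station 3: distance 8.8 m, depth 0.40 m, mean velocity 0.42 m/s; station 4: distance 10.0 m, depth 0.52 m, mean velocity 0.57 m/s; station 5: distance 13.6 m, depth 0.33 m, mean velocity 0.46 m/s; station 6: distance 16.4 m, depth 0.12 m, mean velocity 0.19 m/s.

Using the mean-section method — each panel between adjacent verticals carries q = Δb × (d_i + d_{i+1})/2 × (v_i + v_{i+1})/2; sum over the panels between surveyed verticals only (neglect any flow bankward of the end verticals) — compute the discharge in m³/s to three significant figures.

2.71 m³/s

Panel 1-2: Δb = 5.8 m, d̄ = (0.13+0.61)/2 = 0.37, v̄ = (0.38+0.64)/2 = 0.51 → q = 5.8×0.37×0.51 = 1.094 m³/s
Panel 2-3: Δb = 1.3 m, d̄ = (0.61+0.40)/2 = 0.505, v̄ = (0.64+0.42)/2 = 0.53 → q = 1.3×0.505×0.53 = 0.3479 m³/s
Panel 3-4: Δb = 1.2 m, d̄ = (0.40+0.52)/2 = 0.46, v̄ = (0.42+0.57)/2 = 0.495 → q = 1.2×0.46×0.495 = 0.2732 m³/s
Panel 4-5: Δb = 3.6 m, d̄ = (0.52+0.33)/2 = 0.425, v̄ = (0.57+0.46)/2 = 0.515 → q = 3.6×0.425×0.515 = 0.7880 m³/s
Panel 5-6: Δb = 2.8 m, d̄ = (0.33+0.12)/2 = 0.225, v̄ = (0.46+0.19)/2 = 0.325 → q = 2.8×0.225×0.325 = 0.2048 m³/s
Q = Σ q = 2.708 m³/s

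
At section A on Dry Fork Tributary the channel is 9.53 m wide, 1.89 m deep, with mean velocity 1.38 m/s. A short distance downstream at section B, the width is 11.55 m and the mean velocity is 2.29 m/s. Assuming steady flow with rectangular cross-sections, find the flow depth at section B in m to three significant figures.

0.940 m

Q = A₁V₁ = (9.53×1.89) × 1.38 = 24.86 m³/s
d₂ = Q/(b₂ V₂) = 24.86/(11.55×2.29) = 0.9398 m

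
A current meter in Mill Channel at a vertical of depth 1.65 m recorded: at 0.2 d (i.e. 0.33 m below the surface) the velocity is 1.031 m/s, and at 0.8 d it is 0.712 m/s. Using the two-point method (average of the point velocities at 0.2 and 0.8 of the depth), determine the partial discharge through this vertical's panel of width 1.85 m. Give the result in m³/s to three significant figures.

v̄ = (1.031 + 0.712) / 2 = 0.8715 m/s
q = v̄ × d × w = 0.8715 × 1.65 × 1.85 = 2.660 m³/s

2.66 m³/s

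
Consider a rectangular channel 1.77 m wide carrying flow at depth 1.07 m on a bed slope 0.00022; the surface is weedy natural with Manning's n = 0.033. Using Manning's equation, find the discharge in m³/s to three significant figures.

0.525 m³/s

A = b·y = 1.77 × 1.07 = 1.894 m²
P = b + 2y = 1.77 + 2×1.07 = 3.910 m
R = A/P = 1.894/3.910 = 0.4844 m
Q = (1/n)·A·R^(2/3)·S^(1/2) = (1/0.033) × 1.894 × 0.4844^(2/3) × 0.00022^(1/2) = 0.5250 m³/s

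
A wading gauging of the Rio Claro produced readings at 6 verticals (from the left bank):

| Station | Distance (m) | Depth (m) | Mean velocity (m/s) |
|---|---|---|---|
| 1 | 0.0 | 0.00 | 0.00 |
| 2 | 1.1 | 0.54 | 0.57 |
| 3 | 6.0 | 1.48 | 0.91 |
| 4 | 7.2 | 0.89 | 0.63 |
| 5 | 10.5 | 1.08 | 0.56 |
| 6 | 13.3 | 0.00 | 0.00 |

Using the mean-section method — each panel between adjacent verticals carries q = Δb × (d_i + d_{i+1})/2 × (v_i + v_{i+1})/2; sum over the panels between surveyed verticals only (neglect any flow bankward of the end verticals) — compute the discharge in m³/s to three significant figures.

Panel 1-2: Δb = 1.1 m, d̄ = (0.00+0.54)/2 = 0.27, v̄ = (0.00+0.57)/2 = 0.285 → q = 1.1×0.27×0.285 = 0.08465 m³/s
Panel 2-3: Δb = 4.9 m, d̄ = (0.54+1.48)/2 = 1.01, v̄ = (0.57+0.91)/2 = 0.74 → q = 4.9×1.01×0.74 = 3.662 m³/s
Panel 3-4: Δb = 1.2 m, d̄ = (1.48+0.89)/2 = 1.185, v̄ = (0.91+0.63)/2 = 0.77 → q = 1.2×1.185×0.77 = 1.095 m³/s
Panel 4-5: Δb = 3.3 m, d̄ = (0.89+1.08)/2 = 0.985, v̄ = (0.63+0.56)/2 = 0.595 → q = 3.3×0.985×0.595 = 1.934 m³/s
Panel 5-6: Δb = 2.8 m, d̄ = (1.08+0.00)/2 = 0.54, v̄ = (0.56+0.00)/2 = 0.28 → q = 2.8×0.54×0.28 = 0.4234 m³/s
Q = Σ q = 7.199 m³/s

7.20 m³/s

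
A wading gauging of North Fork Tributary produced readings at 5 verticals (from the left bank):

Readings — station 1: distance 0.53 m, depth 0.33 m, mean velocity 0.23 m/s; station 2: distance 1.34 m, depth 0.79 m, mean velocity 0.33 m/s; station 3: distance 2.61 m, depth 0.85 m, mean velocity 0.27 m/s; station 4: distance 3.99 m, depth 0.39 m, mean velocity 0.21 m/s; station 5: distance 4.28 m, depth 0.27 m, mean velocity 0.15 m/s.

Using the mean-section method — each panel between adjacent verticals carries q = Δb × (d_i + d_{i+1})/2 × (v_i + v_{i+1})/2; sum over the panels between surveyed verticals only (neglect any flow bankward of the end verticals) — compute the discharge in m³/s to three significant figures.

0.662 m³/s

Panel 1-2: Δb = 0.81 m, d̄ = (0.33+0.79)/2 = 0.56, v̄ = (0.23+0.33)/2 = 0.28 → q = 0.81×0.56×0.28 = 0.1270 m³/s
Panel 2-3: Δb = 1.27 m, d̄ = (0.79+0.85)/2 = 0.82, v̄ = (0.33+0.27)/2 = 0.3 → q = 1.27×0.82×0.3 = 0.3124 m³/s
Panel 3-4: Δb = 1.38 m, d̄ = (0.85+0.39)/2 = 0.62, v̄ = (0.27+0.21)/2 = 0.24 → q = 1.38×0.62×0.24 = 0.2053 m³/s
Panel 4-5: Δb = 0.29 m, d̄ = (0.39+0.27)/2 = 0.33, v̄ = (0.21+0.15)/2 = 0.18 → q = 0.29×0.33×0.18 = 0.01723 m³/s
Q = Σ q = 0.6620 m³/s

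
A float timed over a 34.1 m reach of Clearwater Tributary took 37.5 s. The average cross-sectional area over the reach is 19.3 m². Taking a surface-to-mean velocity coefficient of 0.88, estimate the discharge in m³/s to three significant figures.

15.4 m³/s

v_surface = L / t̄ = 34.1 / 37.5 = 0.9093 m/s
v_mean = 0.88 × 0.9093 = 0.8002 m/s
Q = A × v_mean = 19.3 × 0.8002 = 15.44 m³/s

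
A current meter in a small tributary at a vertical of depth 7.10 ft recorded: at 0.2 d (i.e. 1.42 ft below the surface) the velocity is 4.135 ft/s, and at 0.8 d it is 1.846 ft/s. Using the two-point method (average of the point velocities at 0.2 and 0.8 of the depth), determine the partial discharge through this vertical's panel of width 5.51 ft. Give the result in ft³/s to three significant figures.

v̄ = (4.135 + 1.846) / 2 = 2.991 ft/s
q = v̄ × d × w = 2.991 × 7.10 × 5.51 = 117.0 ft³/s

117 ft³/s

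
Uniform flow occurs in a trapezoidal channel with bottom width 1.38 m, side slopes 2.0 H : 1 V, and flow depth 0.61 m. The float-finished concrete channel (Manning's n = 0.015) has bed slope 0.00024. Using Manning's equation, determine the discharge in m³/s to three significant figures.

A = (b + z·y)·y = (1.38 + 2.0×0.61)×0.61 = 1.586 m²
P = b + 2y√(1+z²) = 1.38 + 2×0.61×√(1+2.0²) = 4.108 m
R = A/P = 1.586/4.108 = 0.3861 m
Q = (1/n)·A·R^(2/3)·S^(1/2) = (1/0.015) × 1.586 × 0.3861^(2/3) × 0.00024^(1/2) = 0.8685 m³/s

0.868 m³/s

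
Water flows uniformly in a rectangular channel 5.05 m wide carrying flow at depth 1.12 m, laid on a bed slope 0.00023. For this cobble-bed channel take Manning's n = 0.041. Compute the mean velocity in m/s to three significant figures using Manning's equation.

A = b·y = 5.05 × 1.12 = 5.656 m²
P = b + 2y = 5.05 + 2×1.12 = 7.290 m
R = A/P = 5.656/7.290 = 0.7759 m
Q = (1/n)·A·R^(2/3)·S^(1/2) = (1/0.041) × 5.656 × 0.7759^(2/3) × 0.00023^(1/2) = 1.766 m³/s
V = Q/A = 1.766/5.656 = 0.3123 m/s

0.312 m/s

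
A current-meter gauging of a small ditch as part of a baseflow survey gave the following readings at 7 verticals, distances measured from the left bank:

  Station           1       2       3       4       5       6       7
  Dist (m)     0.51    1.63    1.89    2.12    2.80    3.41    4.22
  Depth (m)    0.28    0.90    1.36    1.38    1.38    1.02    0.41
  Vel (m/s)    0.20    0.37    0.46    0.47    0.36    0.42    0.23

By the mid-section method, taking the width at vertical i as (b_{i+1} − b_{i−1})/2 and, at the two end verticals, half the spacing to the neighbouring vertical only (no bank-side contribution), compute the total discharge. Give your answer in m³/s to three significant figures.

w_1 = (1.63 − 0.51)/2 = 0.56 m; q_1 = 0.20 × 0.28 × 0.56 = 0.03136 m³/s
w_2 = (1.89 − 0.51)/2 = 0.69 m; q_2 = 0.37 × 0.90 × 0.69 = 0.2298 m³/s
w_3 = (2.12 − 1.63)/2 = 0.245 m; q_3 = 0.46 × 1.36 × 0.245 = 0.1533 m³/s
w_4 = (2.80 − 1.89)/2 = 0.455 m; q_4 = 0.47 × 1.38 × 0.455 = 0.2951 m³/s
w_5 = (3.41 − 2.12)/2 = 0.645 m; q_5 = 0.36 × 1.38 × 0.645 = 0.3204 m³/s
w_6 = (4.22 − 2.80)/2 = 0.71 m; q_6 = 0.42 × 1.02 × 0.71 = 0.3042 m³/s
w_7 = (4.22 − 3.41)/2 = 0.405 m; q_7 = 0.23 × 0.41 × 0.405 = 0.03819 m³/s
Q = Σ qᵢ = 1.372 m³/s

1.37 m³/s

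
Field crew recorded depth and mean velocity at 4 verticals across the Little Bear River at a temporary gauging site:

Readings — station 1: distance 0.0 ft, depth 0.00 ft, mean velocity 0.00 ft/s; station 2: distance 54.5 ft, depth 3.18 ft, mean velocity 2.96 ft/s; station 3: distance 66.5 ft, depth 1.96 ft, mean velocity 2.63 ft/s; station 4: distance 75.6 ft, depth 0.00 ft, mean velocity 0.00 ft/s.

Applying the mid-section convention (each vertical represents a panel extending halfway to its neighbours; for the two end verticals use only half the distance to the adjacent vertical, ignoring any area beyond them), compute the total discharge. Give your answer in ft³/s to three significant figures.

367 ft³/s

w_2 = (66.5 − 0.0)/2 = 33.25 ft; q_2 = 2.96 × 3.18 × 33.25 = 313.0 ft³/s
w_3 = (75.6 − 54.5)/2 = 10.55 ft; q_3 = 2.63 × 1.96 × 10.55 = 54.38 ft³/s
Stations 1, 4 contribute zero (depth or velocity is 0).
Q = Σ qᵢ = 367.4 ft³/s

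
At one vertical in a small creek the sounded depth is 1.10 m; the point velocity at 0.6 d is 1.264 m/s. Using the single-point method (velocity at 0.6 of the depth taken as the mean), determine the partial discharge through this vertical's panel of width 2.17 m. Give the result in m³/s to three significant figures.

3.02 m³/s

v̄ = v₀.₆ = 1.264 m/s
q = v̄ × d × w = 1.264 × 1.10 × 2.17 = 3.017 m³/s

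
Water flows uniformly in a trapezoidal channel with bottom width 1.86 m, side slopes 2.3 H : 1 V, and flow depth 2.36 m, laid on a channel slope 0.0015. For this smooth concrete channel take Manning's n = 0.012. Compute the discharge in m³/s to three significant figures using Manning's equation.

A = (b + z·y)·y = (1.86 + 2.3×2.36)×2.36 = 17.20 m²
P = b + 2y√(1+z²) = 1.86 + 2×2.36×√(1+2.3²) = 13.70 m
R = A/P = 17.20/13.70 = 1.256 m
Q = (1/n)·A·R^(2/3)·S^(1/2) = (1/0.012) × 17.20 × 1.256^(2/3) × 0.0015^(1/2) = 64.61 m³/s

64.6 m³/s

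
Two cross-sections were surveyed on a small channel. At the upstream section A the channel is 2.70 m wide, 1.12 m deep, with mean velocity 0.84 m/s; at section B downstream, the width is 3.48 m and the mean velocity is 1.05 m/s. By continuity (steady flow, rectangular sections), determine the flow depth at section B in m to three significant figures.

Q = A₁V₁ = (2.70×1.12) × 0.84 = 2.540 m³/s
d₂ = Q/(b₂ V₂) = 2.540/(3.48×1.05) = 0.6952 m

0.695 m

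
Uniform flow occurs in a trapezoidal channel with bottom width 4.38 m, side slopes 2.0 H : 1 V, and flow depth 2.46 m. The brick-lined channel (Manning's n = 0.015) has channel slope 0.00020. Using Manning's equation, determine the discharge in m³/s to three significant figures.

28.1 m³/s

A = (b + z·y)·y = (4.38 + 2.0×2.46)×2.46 = 22.88 m²
P = b + 2y√(1+z²) = 4.38 + 2×2.46×√(1+2.0²) = 15.38 m
R = A/P = 22.88/15.38 = 1.487 m
Q = (1/n)·A·R^(2/3)·S^(1/2) = (1/0.015) × 22.88 × 1.487^(2/3) × 0.00020^(1/2) = 28.11 m³/s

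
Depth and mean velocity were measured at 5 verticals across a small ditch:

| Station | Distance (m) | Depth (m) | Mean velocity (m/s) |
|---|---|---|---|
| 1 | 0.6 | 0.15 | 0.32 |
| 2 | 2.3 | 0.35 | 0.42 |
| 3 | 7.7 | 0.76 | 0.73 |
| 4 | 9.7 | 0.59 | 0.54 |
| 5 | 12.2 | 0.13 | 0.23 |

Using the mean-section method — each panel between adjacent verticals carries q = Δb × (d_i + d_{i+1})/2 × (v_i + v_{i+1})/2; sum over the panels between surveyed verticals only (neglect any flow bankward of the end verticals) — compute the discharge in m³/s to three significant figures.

Panel 1-2: Δb = 1.7 m, d̄ = (0.15+0.35)/2 = 0.25, v̄ = (0.32+0.42)/2 = 0.37 → q = 1.7×0.25×0.37 = 0.1573 m³/s
Panel 2-3: Δb = 5.4 m, d̄ = (0.35+0.76)/2 = 0.555, v̄ = (0.42+0.73)/2 = 0.575 → q = 5.4×0.555×0.575 = 1.723 m³/s
Panel 3-4: Δb = 2 m, d̄ = (0.76+0.59)/2 = 0.675, v̄ = (0.73+0.54)/2 = 0.635 → q = 2×0.675×0.635 = 0.8573 m³/s
Panel 4-5: Δb = 2.5 m, d̄ = (0.59+0.13)/2 = 0.36, v̄ = (0.54+0.23)/2 = 0.385 → q = 2.5×0.36×0.385 = 0.3465 m³/s
Q = Σ q = 3.084 m³/s

3.08 m³/s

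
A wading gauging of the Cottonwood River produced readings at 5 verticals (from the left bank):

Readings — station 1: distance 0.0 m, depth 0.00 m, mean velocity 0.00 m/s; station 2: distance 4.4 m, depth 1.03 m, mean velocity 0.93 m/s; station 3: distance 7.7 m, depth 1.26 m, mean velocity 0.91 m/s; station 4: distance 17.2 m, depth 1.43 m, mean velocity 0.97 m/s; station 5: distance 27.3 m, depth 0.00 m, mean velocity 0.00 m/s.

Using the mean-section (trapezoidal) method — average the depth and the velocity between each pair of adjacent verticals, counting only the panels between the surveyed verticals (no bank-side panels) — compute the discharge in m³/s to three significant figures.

20.0 m³/s

Panel 1-2: Δb = 4.4 m, d̄ = (0.00+1.03)/2 = 0.515, v̄ = (0.00+0.93)/2 = 0.465 → q = 4.4×0.515×0.465 = 1.054 m³/s
Panel 2-3: Δb = 3.3 m, d̄ = (1.03+1.26)/2 = 1.145, v̄ = (0.93+0.91)/2 = 0.92 → q = 3.3×1.145×0.92 = 3.476 m³/s
Panel 3-4: Δb = 9.5 m, d̄ = (1.26+1.43)/2 = 1.345, v̄ = (0.91+0.97)/2 = 0.94 → q = 9.5×1.345×0.94 = 12.01 m³/s
Panel 4-5: Δb = 10.1 m, d̄ = (1.43+0.00)/2 = 0.715, v̄ = (0.97+0.00)/2 = 0.485 → q = 10.1×0.715×0.485 = 3.502 m³/s
Q = Σ q = 20.04 m³/s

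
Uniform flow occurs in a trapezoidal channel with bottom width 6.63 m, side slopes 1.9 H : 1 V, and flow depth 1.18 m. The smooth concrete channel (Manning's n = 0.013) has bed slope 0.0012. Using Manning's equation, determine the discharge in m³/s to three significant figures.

25.9 m³/s

A = (b + z·y)·y = (6.63 + 1.9×1.18)×1.18 = 10.47 m²
P = b + 2y√(1+z²) = 6.63 + 2×1.18×√(1+1.9²) = 11.70 m
R = A/P = 10.47/11.70 = 0.8950 m
Q = (1/n)·A·R^(2/3)·S^(1/2) = (1/0.013) × 10.47 × 0.8950^(2/3) × 0.0012^(1/2) = 25.91 m³/s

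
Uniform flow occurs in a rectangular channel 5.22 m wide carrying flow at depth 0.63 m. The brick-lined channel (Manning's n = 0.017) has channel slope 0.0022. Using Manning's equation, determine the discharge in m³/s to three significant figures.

A = b·y = 5.22 × 0.63 = 3.289 m²
P = b + 2y = 5.22 + 2×0.63 = 6.480 m
R = A/P = 3.289/6.480 = 0.5075 m
Q = (1/n)·A·R^(2/3)·S^(1/2) = (1/0.017) × 3.289 × 0.5075^(2/3) × 0.0022^(1/2) = 5.773 m³/s

5.77 m³/s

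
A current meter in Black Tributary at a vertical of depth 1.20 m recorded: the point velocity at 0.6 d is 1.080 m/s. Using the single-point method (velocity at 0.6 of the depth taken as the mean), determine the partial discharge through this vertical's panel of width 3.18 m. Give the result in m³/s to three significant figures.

4.12 m³/s

v̄ = v₀.₆ = 1.080 m/s
q = v̄ × d × w = 1.080 × 1.20 × 3.18 = 4.121 m³/s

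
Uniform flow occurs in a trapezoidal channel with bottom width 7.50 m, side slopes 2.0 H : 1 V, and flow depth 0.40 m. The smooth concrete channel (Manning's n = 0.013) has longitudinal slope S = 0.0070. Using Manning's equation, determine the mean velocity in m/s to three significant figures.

A = (b + z·y)·y = (7.50 + 2.0×0.40)×0.40 = 3.320 m²
P = b + 2y√(1+z²) = 7.50 + 2×0.40×√(1+2.0²) = 9.289 m
R = A/P = 3.320/9.289 = 0.3574 m
Q = (1/n)·A·R^(2/3)·S^(1/2) = (1/0.013) × 3.320 × 0.3574^(2/3) × 0.0070^(1/2) = 10.76 m³/s
V = Q/A = 10.76/3.320 = 3.241 m/s

3.24 m/s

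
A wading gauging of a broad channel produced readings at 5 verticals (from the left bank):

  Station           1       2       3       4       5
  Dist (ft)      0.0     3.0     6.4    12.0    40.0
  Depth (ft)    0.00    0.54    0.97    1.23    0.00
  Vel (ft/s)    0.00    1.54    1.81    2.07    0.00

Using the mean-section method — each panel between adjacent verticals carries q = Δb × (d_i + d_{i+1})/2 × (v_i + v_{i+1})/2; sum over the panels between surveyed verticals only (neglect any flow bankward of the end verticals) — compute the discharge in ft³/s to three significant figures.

34.7 ft³/s

Panel 1-2: Δb = 3 ft, d̄ = (0.00+0.54)/2 = 0.27, v̄ = (0.00+1.54)/2 = 0.77 → q = 3×0.27×0.77 = 0.6237 ft³/s
Panel 2-3: Δb = 3.4 ft, d̄ = (0.54+0.97)/2 = 0.755, v̄ = (1.54+1.81)/2 = 1.675 → q = 3.4×0.755×1.675 = 4.300 ft³/s
Panel 3-4: Δb = 5.6 ft, d̄ = (0.97+1.23)/2 = 1.1, v̄ = (1.81+2.07)/2 = 1.94 → q = 5.6×1.1×1.94 = 11.95 ft³/s
Panel 4-5: Δb = 28 ft, d̄ = (1.23+0.00)/2 = 0.615, v̄ = (2.07+0.00)/2 = 1.035 → q = 28×0.615×1.035 = 17.82 ft³/s
Q = Σ q = 34.70 ft³/s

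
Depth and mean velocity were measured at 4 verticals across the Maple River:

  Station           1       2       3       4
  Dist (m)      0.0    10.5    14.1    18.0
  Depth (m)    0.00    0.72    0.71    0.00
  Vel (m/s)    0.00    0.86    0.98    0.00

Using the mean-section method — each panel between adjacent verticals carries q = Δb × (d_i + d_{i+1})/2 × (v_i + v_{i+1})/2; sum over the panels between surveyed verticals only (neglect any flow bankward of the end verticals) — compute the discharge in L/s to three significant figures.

Panel 1-2: Δb = 10.5 m, d̄ = (0.00+0.72)/2 = 0.36, v̄ = (0.00+0.86)/2 = 0.43 → q = 10.5×0.36×0.43 = 1.625 m³/s
Panel 2-3: Δb = 3.6 m, d̄ = (0.72+0.71)/2 = 0.715, v̄ = (0.86+0.98)/2 = 0.92 → q = 3.6×0.715×0.92 = 2.368 m³/s
Panel 3-4: Δb = 3.9 m, d̄ = (0.71+0.00)/2 = 0.355, v̄ = (0.98+0.00)/2 = 0.49 → q = 3.9×0.355×0.49 = 0.6784 m³/s
Q = Σ q = 4.672 m³/s
= 4.672 × 1000 = 4672 L/s

4670 L/s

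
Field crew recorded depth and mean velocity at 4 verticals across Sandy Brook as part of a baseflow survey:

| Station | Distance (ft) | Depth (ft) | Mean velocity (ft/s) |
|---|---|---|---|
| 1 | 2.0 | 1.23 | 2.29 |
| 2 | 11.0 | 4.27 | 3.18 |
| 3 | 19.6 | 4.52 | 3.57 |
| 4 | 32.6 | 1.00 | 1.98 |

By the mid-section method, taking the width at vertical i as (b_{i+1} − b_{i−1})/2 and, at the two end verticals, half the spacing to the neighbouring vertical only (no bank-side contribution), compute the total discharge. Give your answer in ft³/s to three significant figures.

w_1 = (11.0 − 2.0)/2 = 4.5 ft; q_1 = 2.29 × 1.23 × 4.5 = 12.68 ft³/s
w_2 = (19.6 − 2.0)/2 = 8.8 ft; q_2 = 3.18 × 4.27 × 8.8 = 119.5 ft³/s
w_3 = (32.6 − 11.0)/2 = 10.8 ft; q_3 = 3.57 × 4.52 × 10.8 = 174.3 ft³/s
w_4 = (32.6 − 19.6)/2 = 6.5 ft; q_4 = 1.98 × 1.00 × 6.5 = 12.87 ft³/s
Q = Σ qᵢ = 319.3 ft³/s

319 ft³/s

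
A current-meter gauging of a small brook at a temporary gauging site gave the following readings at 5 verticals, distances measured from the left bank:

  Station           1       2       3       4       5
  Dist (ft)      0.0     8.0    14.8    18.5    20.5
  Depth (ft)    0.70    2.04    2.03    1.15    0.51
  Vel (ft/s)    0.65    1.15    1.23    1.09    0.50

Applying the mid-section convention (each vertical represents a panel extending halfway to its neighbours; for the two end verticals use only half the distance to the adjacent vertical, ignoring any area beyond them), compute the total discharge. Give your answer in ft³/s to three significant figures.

w_1 = (8.0 − 0.0)/2 = 4 ft; q_1 = 0.65 × 0.70 × 4 = 1.820 ft³/s
w_2 = (14.8 − 0.0)/2 = 7.4 ft; q_2 = 1.15 × 2.04 × 7.4 = 17.36 ft³/s
w_3 = (18.5 − 8.0)/2 = 5.25 ft; q_3 = 1.23 × 2.03 × 5.25 = 13.11 ft³/s
w_4 = (20.5 − 14.8)/2 = 2.85 ft; q_4 = 1.09 × 1.15 × 2.85 = 3.572 ft³/s
w_5 = (20.5 − 18.5)/2 = 1 ft; q_5 = 0.50 × 0.51 × 1 = 0.2550 ft³/s
Q = Σ qᵢ = 36.12 ft³/s

36.1 ft³/s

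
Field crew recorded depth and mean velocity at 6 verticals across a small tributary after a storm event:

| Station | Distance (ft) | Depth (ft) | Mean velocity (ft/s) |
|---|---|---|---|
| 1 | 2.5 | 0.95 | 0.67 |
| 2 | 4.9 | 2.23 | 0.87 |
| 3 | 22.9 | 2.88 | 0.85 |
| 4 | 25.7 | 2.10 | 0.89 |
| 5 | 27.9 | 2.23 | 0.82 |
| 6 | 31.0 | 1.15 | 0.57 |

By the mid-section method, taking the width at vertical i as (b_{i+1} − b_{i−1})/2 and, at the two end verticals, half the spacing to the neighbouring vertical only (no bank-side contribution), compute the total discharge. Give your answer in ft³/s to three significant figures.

56.5 ft³/s

w_1 = (4.9 − 2.5)/2 = 1.2 ft; q_1 = 0.67 × 0.95 × 1.2 = 0.7638 ft³/s
w_2 = (22.9 − 2.5)/2 = 10.2 ft; q_2 = 0.87 × 2.23 × 10.2 = 19.79 ft³/s
w_3 = (25.7 − 4.9)/2 = 10.4 ft; q_3 = 0.85 × 2.88 × 10.4 = 25.46 ft³/s
w_4 = (27.9 − 22.9)/2 = 2.5 ft; q_4 = 0.89 × 2.10 × 2.5 = 4.673 ft³/s
w_5 = (31.0 − 25.7)/2 = 2.65 ft; q_5 = 0.82 × 2.23 × 2.65 = 4.846 ft³/s
w_6 = (31.0 − 27.9)/2 = 1.55 ft; q_6 = 0.57 × 1.15 × 1.55 = 1.016 ft³/s
Q = Σ qᵢ = 56.55 ft³/s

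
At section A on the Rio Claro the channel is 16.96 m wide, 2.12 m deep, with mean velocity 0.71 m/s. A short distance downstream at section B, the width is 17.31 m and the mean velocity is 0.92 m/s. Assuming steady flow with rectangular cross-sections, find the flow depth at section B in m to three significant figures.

1.60 m

Q = A₁V₁ = (16.96×2.12) × 0.71 = 25.53 m³/s
d₂ = Q/(b₂ V₂) = 25.53/(17.31×0.92) = 1.603 m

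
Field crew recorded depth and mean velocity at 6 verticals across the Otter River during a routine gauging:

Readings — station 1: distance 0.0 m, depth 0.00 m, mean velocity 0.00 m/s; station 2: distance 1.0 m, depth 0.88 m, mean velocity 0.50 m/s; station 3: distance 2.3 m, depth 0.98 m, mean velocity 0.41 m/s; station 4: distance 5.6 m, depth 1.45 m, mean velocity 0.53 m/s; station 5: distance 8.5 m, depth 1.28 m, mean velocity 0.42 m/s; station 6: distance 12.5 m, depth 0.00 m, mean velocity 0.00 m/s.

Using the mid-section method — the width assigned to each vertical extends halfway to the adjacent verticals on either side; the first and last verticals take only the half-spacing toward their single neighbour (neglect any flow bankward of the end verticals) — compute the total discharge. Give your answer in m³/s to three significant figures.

w_2 = (2.3 − 0.0)/2 = 1.15 m; q_2 = 0.50 × 0.88 × 1.15 = 0.5060 m³/s
w_3 = (5.6 − 1.0)/2 = 2.3 m; q_3 = 0.41 × 0.98 × 2.3 = 0.9241 m³/s
w_4 = (8.5 − 2.3)/2 = 3.1 m; q_4 = 0.53 × 1.45 × 3.1 = 2.382 m³/s
w_5 = (12.5 − 5.6)/2 = 3.45 m; q_5 = 0.42 × 1.28 × 3.45 = 1.855 m³/s
Stations 1, 6 contribute zero (depth or velocity is 0).
Q = Σ qᵢ = 5.667 m³/s

5.67 m³/s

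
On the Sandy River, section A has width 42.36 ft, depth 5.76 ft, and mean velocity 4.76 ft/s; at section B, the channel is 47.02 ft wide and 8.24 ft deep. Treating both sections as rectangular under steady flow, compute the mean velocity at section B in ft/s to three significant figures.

3.00 ft/s

Q = A₁V₁ = (42.36×5.76) × 4.76 = 1161 ft³/s
A₂ = 47.02 × 8.24 = 387.4 ft²
V₂ = Q/A₂ = 1161/387.4 = 2.998 ft/s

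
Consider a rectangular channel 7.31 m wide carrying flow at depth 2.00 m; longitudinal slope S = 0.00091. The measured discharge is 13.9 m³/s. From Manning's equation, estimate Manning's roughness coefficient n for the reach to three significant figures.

0.0377

A = b·y = 7.31 × 2.00 = 14.62 m²
P = b + 2y = 7.31 + 2×2.00 = 11.31 m
R = A/P = 14.62/11.31 = 1.293 m
n = (1/Q)·A·R^(2/3)·S^(1/2) = (1/13.9) × 14.62 × 1.187 × 0.03017 = 0.03765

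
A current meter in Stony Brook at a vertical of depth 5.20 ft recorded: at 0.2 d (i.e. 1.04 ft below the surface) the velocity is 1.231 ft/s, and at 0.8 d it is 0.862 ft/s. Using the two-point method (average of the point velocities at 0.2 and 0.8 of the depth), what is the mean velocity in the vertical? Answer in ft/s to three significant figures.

1.05 ft/s

v̄ = (1.231 + 0.862) / 2 = 1.047 ft/s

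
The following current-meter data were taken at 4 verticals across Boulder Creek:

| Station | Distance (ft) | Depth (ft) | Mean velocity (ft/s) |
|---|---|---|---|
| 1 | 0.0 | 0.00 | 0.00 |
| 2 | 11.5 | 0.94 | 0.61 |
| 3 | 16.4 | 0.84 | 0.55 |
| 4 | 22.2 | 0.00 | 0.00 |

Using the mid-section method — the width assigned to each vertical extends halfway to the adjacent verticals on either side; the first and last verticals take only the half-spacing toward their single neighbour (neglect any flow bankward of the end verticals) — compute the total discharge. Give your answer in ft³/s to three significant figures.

7.17 ft³/s

w_2 = (16.4 − 0.0)/2 = 8.2 ft; q_2 = 0.61 × 0.94 × 8.2 = 4.702 ft³/s
w_3 = (22.2 − 11.5)/2 = 5.35 ft; q_3 = 0.55 × 0.84 × 5.35 = 2.472 ft³/s
Stations 1, 4 contribute zero (depth or velocity is 0).
Q = Σ qᵢ = 7.174 ft³/s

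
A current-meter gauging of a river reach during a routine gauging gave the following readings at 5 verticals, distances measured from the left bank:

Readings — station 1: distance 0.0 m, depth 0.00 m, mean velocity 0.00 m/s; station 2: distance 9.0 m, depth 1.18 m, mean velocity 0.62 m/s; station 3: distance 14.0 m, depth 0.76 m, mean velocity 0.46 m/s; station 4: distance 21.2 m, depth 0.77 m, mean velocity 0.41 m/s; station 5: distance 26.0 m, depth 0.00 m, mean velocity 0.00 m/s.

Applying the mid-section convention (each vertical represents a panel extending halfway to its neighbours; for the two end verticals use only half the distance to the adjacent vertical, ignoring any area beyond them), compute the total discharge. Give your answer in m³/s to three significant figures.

9.15 m³/s

w_2 = (14.0 − 0.0)/2 = 7 m; q_2 = 0.62 × 1.18 × 7 = 5.121 m³/s
w_3 = (21.2 − 9.0)/2 = 6.1 m; q_3 = 0.46 × 0.76 × 6.1 = 2.133 m³/s
w_4 = (26.0 − 14.0)/2 = 6 m; q_4 = 0.41 × 0.77 × 6 = 1.894 m³/s
Stations 1, 5 contribute zero (depth or velocity is 0).
Q = Σ qᵢ = 9.148 m³/s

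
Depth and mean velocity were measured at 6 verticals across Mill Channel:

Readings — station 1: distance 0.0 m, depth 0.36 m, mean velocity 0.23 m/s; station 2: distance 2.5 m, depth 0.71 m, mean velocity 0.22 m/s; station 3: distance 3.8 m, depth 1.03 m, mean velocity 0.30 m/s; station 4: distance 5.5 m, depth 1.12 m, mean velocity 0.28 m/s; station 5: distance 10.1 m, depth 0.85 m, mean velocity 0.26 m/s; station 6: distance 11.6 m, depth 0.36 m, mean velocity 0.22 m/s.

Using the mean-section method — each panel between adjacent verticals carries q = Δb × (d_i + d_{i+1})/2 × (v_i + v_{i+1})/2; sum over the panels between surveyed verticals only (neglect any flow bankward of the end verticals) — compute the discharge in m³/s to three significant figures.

Panel 1-2: Δb = 2.5 m, d̄ = (0.36+0.71)/2 = 0.535, v̄ = (0.23+0.22)/2 = 0.225 → q = 2.5×0.535×0.225 = 0.3009 m³/s
Panel 2-3: Δb = 1.3 m, d̄ = (0.71+1.03)/2 = 0.87, v̄ = (0.22+0.30)/2 = 0.26 → q = 1.3×0.87×0.26 = 0.2941 m³/s
Panel 3-4: Δb = 1.7 m, d̄ = (1.03+1.12)/2 = 1.075, v̄ = (0.30+0.28)/2 = 0.29 → q = 1.7×1.075×0.29 = 0.5300 m³/s
Panel 4-5: Δb = 4.6 m, d̄ = (1.12+0.85)/2 = 0.985, v̄ = (0.28+0.26)/2 = 0.27 → q = 4.6×0.985×0.27 = 1.223 m³/s
Panel 5-6: Δb = 1.5 m, d̄ = (0.85+0.36)/2 = 0.605, v̄ = (0.26+0.22)/2 = 0.24 → q = 1.5×0.605×0.24 = 0.2178 m³/s
Q = Σ q = 2.566 m³/s

2.57 m³/s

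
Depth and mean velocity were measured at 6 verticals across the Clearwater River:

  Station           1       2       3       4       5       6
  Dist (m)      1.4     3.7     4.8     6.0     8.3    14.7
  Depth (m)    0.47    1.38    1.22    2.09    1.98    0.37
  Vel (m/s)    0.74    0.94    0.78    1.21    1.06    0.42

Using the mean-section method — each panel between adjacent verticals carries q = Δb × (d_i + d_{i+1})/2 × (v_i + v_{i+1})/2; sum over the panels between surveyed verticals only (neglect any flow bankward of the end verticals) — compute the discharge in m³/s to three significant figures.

Panel 1-2: Δb = 2.3 m, d̄ = (0.47+1.38)/2 = 0.925, v̄ = (0.74+0.94)/2 = 0.84 → q = 2.3×0.925×0.84 = 1.787 m³/s
Panel 2-3: Δb = 1.1 m, d̄ = (1.38+1.22)/2 = 1.3, v̄ = (0.94+0.78)/2 = 0.86 → q = 1.1×1.3×0.86 = 1.230 m³/s
Panel 3-4: Δb = 1.2 m, d̄ = (1.22+2.09)/2 = 1.655, v̄ = (0.78+1.21)/2 = 0.995 → q = 1.2×1.655×0.995 = 1.976 m³/s
Panel 4-5: Δb = 2.3 m, d̄ = (2.09+1.98)/2 = 2.035, v̄ = (1.21+1.06)/2 = 1.135 → q = 2.3×2.035×1.135 = 5.312 m³/s
Panel 5-6: Δb = 6.4 m, d̄ = (1.98+0.37)/2 = 1.175, v̄ = (1.06+0.42)/2 = 0.74 → q = 6.4×1.175×0.74 = 5.565 m³/s
Q = Σ q = 15.87 m³/s

15.9 m³/s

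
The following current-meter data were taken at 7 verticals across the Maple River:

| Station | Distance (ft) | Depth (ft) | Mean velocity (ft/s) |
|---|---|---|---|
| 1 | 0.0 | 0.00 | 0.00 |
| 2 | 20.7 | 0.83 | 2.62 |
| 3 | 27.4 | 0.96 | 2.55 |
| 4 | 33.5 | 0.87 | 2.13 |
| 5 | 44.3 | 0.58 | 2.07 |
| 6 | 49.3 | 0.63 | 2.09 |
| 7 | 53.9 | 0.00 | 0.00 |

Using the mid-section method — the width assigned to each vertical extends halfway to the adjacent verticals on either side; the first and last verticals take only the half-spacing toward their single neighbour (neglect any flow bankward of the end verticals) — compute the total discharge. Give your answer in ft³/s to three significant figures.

w_2 = (27.4 − 0.0)/2 = 13.7 ft; q_2 = 2.62 × 0.83 × 13.7 = 29.79 ft³/s
w_3 = (33.5 − 20.7)/2 = 6.4 ft; q_3 = 2.55 × 0.96 × 6.4 = 15.67 ft³/s
w_4 = (44.3 − 27.4)/2 = 8.45 ft; q_4 = 2.13 × 0.87 × 8.45 = 15.66 ft³/s
w_5 = (49.3 − 33.5)/2 = 7.9 ft; q_5 = 2.07 × 0.58 × 7.9 = 9.485 ft³/s
w_6 = (53.9 − 44.3)/2 = 4.8 ft; q_6 = 2.09 × 0.63 × 4.8 = 6.320 ft³/s
Stations 1, 7 contribute zero (depth or velocity is 0).
Q = Σ qᵢ = 76.92 ft³/s

76.9 ft³/s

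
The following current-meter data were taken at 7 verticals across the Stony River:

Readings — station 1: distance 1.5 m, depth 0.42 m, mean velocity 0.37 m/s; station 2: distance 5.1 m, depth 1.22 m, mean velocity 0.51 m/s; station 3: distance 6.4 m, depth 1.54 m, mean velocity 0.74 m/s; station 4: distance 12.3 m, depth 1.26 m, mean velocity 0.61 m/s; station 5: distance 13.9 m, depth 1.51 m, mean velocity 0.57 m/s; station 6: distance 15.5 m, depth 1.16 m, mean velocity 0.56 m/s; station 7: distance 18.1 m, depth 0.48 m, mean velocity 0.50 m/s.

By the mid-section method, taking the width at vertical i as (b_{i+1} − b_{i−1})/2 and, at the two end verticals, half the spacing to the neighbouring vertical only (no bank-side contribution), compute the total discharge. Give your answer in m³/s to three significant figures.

w_1 = (5.1 − 1.5)/2 = 1.8 m; q_1 = 0.37 × 0.42 × 1.8 = 0.2797 m³/s
w_2 = (6.4 − 1.5)/2 = 2.45 m; q_2 = 0.51 × 1.22 × 2.45 = 1.524 m³/s
w_3 = (12.3 − 5.1)/2 = 3.6 m; q_3 = 0.74 × 1.54 × 3.6 = 4.103 m³/s
w_4 = (13.9 − 6.4)/2 = 3.75 m; q_4 = 0.61 × 1.26 × 3.75 = 2.882 m³/s
w_5 = (15.5 − 12.3)/2 = 1.6 m; q_5 = 0.57 × 1.51 × 1.6 = 1.377 m³/s
w_6 = (18.1 − 13.9)/2 = 2.1 m; q_6 = 0.56 × 1.16 × 2.1 = 1.364 m³/s
w_7 = (18.1 − 15.5)/2 = 1.3 m; q_7 = 0.50 × 0.48 × 1.3 = 0.3120 m³/s
Q = Σ qᵢ = 11.84 m³/s

11.8 m³/s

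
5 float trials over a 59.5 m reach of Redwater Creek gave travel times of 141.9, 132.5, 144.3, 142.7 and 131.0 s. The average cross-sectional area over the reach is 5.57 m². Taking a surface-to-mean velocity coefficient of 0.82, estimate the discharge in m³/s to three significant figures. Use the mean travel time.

t̄ = (141.9 + 132.5 + 144.3 + 142.7 + 131.0) / 5 = 138.48 s
v_surface = L / t̄ = 59.5 / 138.48 = 0.4297 m/s
v_mean = 0.82 × 0.4297 = 0.3523 m/s
Q = A × v_mean = 5.57 × 0.3523 = 1.962 m³/s

1.96 m³/s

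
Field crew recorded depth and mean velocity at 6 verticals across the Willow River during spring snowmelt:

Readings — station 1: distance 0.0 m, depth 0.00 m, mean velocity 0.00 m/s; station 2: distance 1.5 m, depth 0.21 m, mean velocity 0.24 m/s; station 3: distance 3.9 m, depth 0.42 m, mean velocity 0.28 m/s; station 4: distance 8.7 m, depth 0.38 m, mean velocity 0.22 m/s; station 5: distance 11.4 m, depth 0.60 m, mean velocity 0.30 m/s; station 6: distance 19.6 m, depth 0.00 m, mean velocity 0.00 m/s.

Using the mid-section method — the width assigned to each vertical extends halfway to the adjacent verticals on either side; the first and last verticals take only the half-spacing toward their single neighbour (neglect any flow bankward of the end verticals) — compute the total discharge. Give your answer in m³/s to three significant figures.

w_2 = (3.9 − 0.0)/2 = 1.95 m; q_2 = 0.24 × 0.21 × 1.95 = 0.09828 m³/s
w_3 = (8.7 − 1.5)/2 = 3.6 m; q_3 = 0.28 × 0.42 × 3.6 = 0.4234 m³/s
w_4 = (11.4 − 3.9)/2 = 3.75 m; q_4 = 0.22 × 0.38 × 3.75 = 0.3135 m³/s
w_5 = (19.6 − 8.7)/2 = 5.45 m; q_5 = 0.30 × 0.60 × 5.45 = 0.9810 m³/s
Stations 1, 6 contribute zero (depth or velocity is 0).
Q = Σ qᵢ = 1.816 m³/s

1.82 m³/s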